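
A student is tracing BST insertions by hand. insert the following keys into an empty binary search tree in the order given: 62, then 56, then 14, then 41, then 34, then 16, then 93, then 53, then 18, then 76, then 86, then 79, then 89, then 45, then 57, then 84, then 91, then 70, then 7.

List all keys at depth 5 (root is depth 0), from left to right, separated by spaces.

Resulting structure (node: left, right):
  62: L=56, R=93
  56: L=14, R=57
  14: L=7, R=41
  41: L=34, R=53
  34: L=16, R=–
  16: L=–, R=18
  93: L=76, R=–
  53: L=45, R=–
  18: L=–, R=–
  76: L=70, R=86
  86: L=79, R=89
  79: L=–, R=84
  89: L=–, R=91
  45: L=–, R=–
  57: L=–, R=–
  84: L=–, R=–
  91: L=–, R=–
  70: L=–, R=–
  7: L=–, R=–

16 45 84 91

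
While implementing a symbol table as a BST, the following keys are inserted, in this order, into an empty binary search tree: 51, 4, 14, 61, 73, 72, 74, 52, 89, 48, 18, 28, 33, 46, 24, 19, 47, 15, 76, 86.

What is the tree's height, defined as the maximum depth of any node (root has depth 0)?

51: root
4: left child of 51 (depth 1)
14: right child of 4 (depth 2)
61: right child of 51 (depth 1)
73: right child of 61 (depth 2)
72: left child of 73 (depth 3)
74: right child of 73 (depth 3)
52: left child of 61 (depth 2)
89: right child of 74 (depth 4)
48: right child of 14 (depth 3)
18: left child of 48 (depth 4)
28: right child of 18 (depth 5)
33: right child of 28 (depth 6)
46: right child of 33 (depth 7)
24: left child of 28 (depth 6)
19: left child of 24 (depth 7)
47: right child of 46 (depth 8)
15: left child of 18 (depth 5)
76: left child of 89 (depth 5)
86: right child of 76 (depth 6)

The deepest node is 47 at depth 8.

8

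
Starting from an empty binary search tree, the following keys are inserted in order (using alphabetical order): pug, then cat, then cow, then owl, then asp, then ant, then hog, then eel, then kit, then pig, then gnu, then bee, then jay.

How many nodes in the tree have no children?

5

Insert pug: tree is empty, so pug becomes the root.
Insert cat: cat < pug → go left. Place as left child of pug.
Insert cow: cow < pug → go left; cow > cat → go right. Place as right child of cat.
Insert owl: owl < pug → go left; owl > cat → go right; owl > cow → go right. Place as right child of cow.
Insert asp: asp < pug → go left; asp < cat → go left. Place as left child of cat.
Insert ant: ant < pug → go left; ant < cat → go left; ant < asp → go left. Place as left child of asp.
Insert hog: hog < pug → go left; hog > cat → go right; hog > cow → go right; hog < owl → go left. Place as left child of owl.
Insert eel: eel < pug → go left; eel > cat → go right; eel > cow → go right; eel < owl → go left; eel < hog → go left. Place as left child of hog.
Insert kit: kit < pug → go left; kit > cat → go right; kit > cow → go right; kit < owl → go left; kit > hog → go right. Place as right child of hog.
Insert pig: pig < pug → go left; pig > cat → go right; pig > cow → go right; pig > owl → go right. Place as right child of owl.
Insert gnu: gnu < pug → go left; gnu > cat → go right; gnu > cow → go right; gnu < owl → go left; gnu < hog → go left; gnu > eel → go right. Place as right child of eel.
Insert bee: bee < pug → go left; bee < cat → go left; bee > asp → go right. Place as right child of asp.
Insert jay: jay < pug → go left; jay > cat → go right; jay > cow → go right; jay < owl → go left; jay > hog → go right; jay < kit → go left. Place as left child of kit.

Leaves: ant, bee, gnu, jay, pig — 5 in total.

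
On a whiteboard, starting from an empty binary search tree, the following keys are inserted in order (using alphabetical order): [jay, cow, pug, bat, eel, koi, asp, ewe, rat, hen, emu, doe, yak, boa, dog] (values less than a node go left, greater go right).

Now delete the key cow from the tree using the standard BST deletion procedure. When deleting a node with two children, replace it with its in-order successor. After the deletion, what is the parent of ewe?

jay: root
cow: left child of jay (depth 1)
pug: right child of jay (depth 1)
bat: left child of cow (depth 2)
eel: right child of cow (depth 2)
koi: left child of pug (depth 2)
asp: left child of bat (depth 3)
ewe: right child of eel (depth 3)
rat: right child of pug (depth 2)
hen: right child of ewe (depth 4)
emu: left child of ewe (depth 4)
doe: left child of eel (depth 3)
yak: right child of rat (depth 3)
boa: right child of bat (depth 3)
dog: right child of doe (depth 4)

Delete cow (two children — replace with in-order successor).
After deletion, ewe's parent is eel.

eel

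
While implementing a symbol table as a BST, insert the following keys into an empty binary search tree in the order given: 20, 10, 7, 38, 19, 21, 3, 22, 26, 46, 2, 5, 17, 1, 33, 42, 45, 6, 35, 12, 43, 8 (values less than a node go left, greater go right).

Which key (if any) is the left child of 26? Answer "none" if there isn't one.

none

Resulting structure (node: left, right):
  20: L=10, R=38
  10: L=7, R=19
  7: L=3, R=8
  38: L=21, R=46
  19: L=17, R=–
  21: L=–, R=22
  3: L=2, R=5
  22: L=–, R=26
  26: L=–, R=33
  46: L=42, R=–
  2: L=1, R=–
  5: L=–, R=6
  17: L=12, R=–
  1: L=–, R=–
  33: L=–, R=35
  42: L=–, R=45
  45: L=43, R=–
  6: L=–, R=–
  35: L=–, R=–
  12: L=–, R=–
  43: L=–, R=–
  8: L=–, R=–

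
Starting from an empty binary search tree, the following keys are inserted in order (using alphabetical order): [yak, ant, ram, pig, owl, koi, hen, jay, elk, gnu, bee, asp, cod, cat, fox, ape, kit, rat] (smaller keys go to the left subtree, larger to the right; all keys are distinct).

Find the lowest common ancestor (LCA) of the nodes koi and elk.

koi

Insert yak: tree is empty, so yak becomes the root.
Insert ant: ant < yak → go left. Place as left child of yak.
Insert ram: ram < yak → go left; ram > ant → go right. Place as right child of ant.
Insert pig: pig < yak → go left; pig > ant → go right; pig < ram → go left. Place as left child of ram.
Insert owl: owl < yak → go left; owl > ant → go right; owl < ram → go left; owl < pig → go left. Place as left child of pig.
Insert koi: koi < yak → go left; koi > ant → go right; koi < ram → go left; koi < pig → go left; koi < owl → go left. Place as left child of owl.
Insert hen: hen < yak → go left; hen > ant → go right; hen < ram → go left; hen < pig → go left; hen < owl → go left; hen < koi → go left. Place as left child of koi.
Insert jay: jay < yak → go left; jay > ant → go right; jay < ram → go left; jay < pig → go left; jay < owl → go left; jay < koi → go left; jay > hen → go right. Place as right child of hen.
Insert elk: elk < yak → go left; elk > ant → go right; elk < ram → go left; elk < pig → go left; elk < owl → go left; elk < koi → go left; elk < hen → go left. Place as left child of hen.
Insert gnu: gnu < yak → go left; gnu > ant → go right; gnu < ram → go left; gnu < pig → go left; gnu < owl → go left; gnu < koi → go left; gnu < hen → go left; gnu > elk → go right. Place as right child of elk.
Insert bee: bee < yak → go left; bee > ant → go right; bee < ram → go left; bee < pig → go left; bee < owl → go left; bee < koi → go left; bee < hen → go left; bee < elk → go left. Place as left child of elk.
Insert asp: asp < yak → go left; asp > ant → go right; asp < ram → go left; asp < pig → go left; asp < owl → go left; asp < koi → go left; asp < hen → go left; asp < elk → go left; asp < bee → go left. Place as left child of bee.
Insert cod: cod < yak → go left; cod > ant → go right; cod < ram → go left; cod < pig → go left; cod < owl → go left; cod < koi → go left; cod < hen → go left; cod < elk → go left; cod > bee → go right. Place as right child of bee.
Insert cat: cat < yak → go left; cat > ant → go right; cat < ram → go left; cat < pig → go left; cat < owl → go left; cat < koi → go left; cat < hen → go left; cat < elk → go left; cat > bee → go right; cat < cod → go left. Place as left child of cod.
Insert fox: fox < yak → go left; fox > ant → go right; fox < ram → go left; fox < pig → go left; fox < owl → go left; fox < koi → go left; fox < hen → go left; fox > elk → go right; fox < gnu → go left. Place as left child of gnu.
Insert ape: ape < yak → go left; ape > ant → go right; ape < ram → go left; ape < pig → go left; ape < owl → go left; ape < koi → go left; ape < hen → go left; ape < elk → go left; ape < bee → go left; ape < asp → go left. Place as left child of asp.
Insert kit: kit < yak → go left; kit > ant → go right; kit < ram → go left; kit < pig → go left; kit < owl → go left; kit < koi → go left; kit > hen → go right; kit > jay → go right. Place as right child of jay.
Insert rat: rat < yak → go left; rat > ant → go right; rat > ram → go right. Place as right child of ram.

Path to koi: yak → ant → ram → pig → owl → koi
Path to elk: yak → ant → ram → pig → owl → koi → hen → elk
koi lies on both paths and is an ancestor of the other node.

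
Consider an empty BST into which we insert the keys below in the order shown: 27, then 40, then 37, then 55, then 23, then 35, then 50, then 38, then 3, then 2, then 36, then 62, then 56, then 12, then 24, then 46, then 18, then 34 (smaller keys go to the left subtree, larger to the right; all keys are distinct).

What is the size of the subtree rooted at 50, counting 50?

Insert 27: tree is empty, so 27 becomes the root.
Insert 40: 40 > 27 → go right. Place as right child of 27.
Insert 37: 37 > 27 → go right; 37 < 40 → go left. Place as left child of 40.
Insert 55: 55 > 27 → go right; 55 > 40 → go right. Place as right child of 40.
Insert 23: 23 < 27 → go left. Place as left child of 27.
Insert 35: 35 > 27 → go right; 35 < 40 → go left; 35 < 37 → go left. Place as left child of 37.
Insert 50: 50 > 27 → go right; 50 > 40 → go right; 50 < 55 → go left. Place as left child of 55.
Insert 38: 38 > 27 → go right; 38 < 40 → go left; 38 > 37 → go right. Place as right child of 37.
Insert 3: 3 < 27 → go left; 3 < 23 → go left. Place as left child of 23.
Insert 2: 2 < 27 → go left; 2 < 23 → go left; 2 < 3 → go left. Place as left child of 3.
Insert 36: 36 > 27 → go right; 36 < 40 → go left; 36 < 37 → go left; 36 > 35 → go right. Place as right child of 35.
Insert 62: 62 > 27 → go right; 62 > 40 → go right; 62 > 55 → go right. Place as right child of 55.
Insert 56: 56 > 27 → go right; 56 > 40 → go right; 56 > 55 → go right; 56 < 62 → go left. Place as left child of 62.
Insert 12: 12 < 27 → go left; 12 < 23 → go left; 12 > 3 → go right. Place as right child of 3.
Insert 24: 24 < 27 → go left; 24 > 23 → go right. Place as right child of 23.
Insert 46: 46 > 27 → go right; 46 > 40 → go right; 46 < 55 → go left; 46 < 50 → go left. Place as left child of 50.
Insert 18: 18 < 27 → go left; 18 < 23 → go left; 18 > 3 → go right; 18 > 12 → go right. Place as right child of 12.
Insert 34: 34 > 27 → go right; 34 < 40 → go left; 34 < 37 → go left; 34 < 35 → go left. Place as left child of 35.

Subtree rooted at 50 contains: 50, 46 — 2 nodes.

2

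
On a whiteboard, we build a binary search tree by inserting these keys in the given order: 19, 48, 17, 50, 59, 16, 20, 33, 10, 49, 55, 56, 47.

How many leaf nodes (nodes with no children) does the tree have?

Insert 19: tree is empty, so 19 becomes the root.
Insert 48: 48 > 19 → go right. Place as right child of 19.
Insert 17: 17 < 19 → go left. Place as left child of 19.
Insert 50: 50 > 19 → go right; 50 > 48 → go right. Place as right child of 48.
Insert 59: 59 > 19 → go right; 59 > 48 → go right; 59 > 50 → go right. Place as right child of 50.
Insert 16: 16 < 19 → go left; 16 < 17 → go left. Place as left child of 17.
Insert 20: 20 > 19 → go right; 20 < 48 → go left. Place as left child of 48.
Insert 33: 33 > 19 → go right; 33 < 48 → go left; 33 > 20 → go right. Place as right child of 20.
Insert 10: 10 < 19 → go left; 10 < 17 → go left; 10 < 16 → go left. Place as left child of 16.
Insert 49: 49 > 19 → go right; 49 > 48 → go right; 49 < 50 → go left. Place as left child of 50.
Insert 55: 55 > 19 → go right; 55 > 48 → go right; 55 > 50 → go right; 55 < 59 → go left. Place as left child of 59.
Insert 56: 56 > 19 → go right; 56 > 48 → go right; 56 > 50 → go right; 56 < 59 → go left; 56 > 55 → go right. Place as right child of 55.
Insert 47: 47 > 19 → go right; 47 < 48 → go left; 47 > 20 → go right; 47 > 33 → go right. Place as right child of 33.

Leaves: 10, 47, 49, 56 — 4 in total.

4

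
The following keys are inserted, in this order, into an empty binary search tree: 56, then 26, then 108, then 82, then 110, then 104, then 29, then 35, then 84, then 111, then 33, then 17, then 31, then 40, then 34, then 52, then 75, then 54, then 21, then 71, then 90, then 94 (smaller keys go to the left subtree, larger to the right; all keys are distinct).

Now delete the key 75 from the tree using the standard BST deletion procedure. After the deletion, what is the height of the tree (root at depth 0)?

56: root
26: left child of 56 (depth 1)
108: right child of 56 (depth 1)
82: left child of 108 (depth 2)
110: right child of 108 (depth 2)
104: right child of 82 (depth 3)
29: right child of 26 (depth 2)
35: right child of 29 (depth 3)
84: left child of 104 (depth 4)
111: right child of 110 (depth 3)
33: left child of 35 (depth 4)
17: left child of 26 (depth 2)
31: left child of 33 (depth 5)
40: right child of 35 (depth 4)
34: right child of 33 (depth 5)
52: right child of 40 (depth 5)
75: left child of 82 (depth 3)
54: right child of 52 (depth 6)
21: right child of 17 (depth 3)
71: left child of 75 (depth 4)
90: right child of 84 (depth 5)
94: right child of 90 (depth 6)

Delete 75 (at most one child — splice it out).
After deletion, deepest node is 54 at depth 6.

6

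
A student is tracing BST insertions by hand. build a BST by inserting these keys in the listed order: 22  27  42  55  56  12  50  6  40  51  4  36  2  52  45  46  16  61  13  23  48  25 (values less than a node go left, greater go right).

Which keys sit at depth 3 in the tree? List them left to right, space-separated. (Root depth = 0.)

4 13 25 40 55

Resulting structure (node: left, right):
  22: L=12, R=27
  27: L=23, R=42
  42: L=40, R=55
  55: L=50, R=56
  56: L=–, R=61
  12: L=6, R=16
  50: L=45, R=51
  6: L=4, R=–
  40: L=36, R=–
  51: L=–, R=52
  4: L=2, R=–
  36: L=–, R=–
  2: L=–, R=–
  52: L=–, R=–
  45: L=–, R=46
  46: L=–, R=48
  16: L=13, R=–
  61: L=–, R=–
  13: L=–, R=–
  23: L=–, R=25
  48: L=–, R=–
  25: L=–, R=–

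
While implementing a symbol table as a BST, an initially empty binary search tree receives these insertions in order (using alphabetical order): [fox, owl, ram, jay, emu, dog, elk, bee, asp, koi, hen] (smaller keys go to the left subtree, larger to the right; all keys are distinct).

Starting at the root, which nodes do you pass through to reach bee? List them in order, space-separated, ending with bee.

fox emu dog bee

Insert fox: tree is empty, so fox becomes the root.
Insert owl: owl > fox → go right. Place as right child of fox.
Insert ram: ram > fox → go right; ram > owl → go right. Place as right child of owl.
Insert jay: jay > fox → go right; jay < owl → go left. Place as left child of owl.
Insert emu: emu < fox → go left. Place as left child of fox.
Insert dog: dog < fox → go left; dog < emu → go left. Place as left child of emu.
Insert elk: elk < fox → go left; elk < emu → go left; elk > dog → go right. Place as right child of dog.
Insert bee: bee < fox → go left; bee < emu → go left; bee < dog → go left. Place as left child of dog.
Insert asp: asp < fox → go left; asp < emu → go left; asp < dog → go left; asp < bee → go left. Place as left child of bee.
Insert koi: koi > fox → go right; koi < owl → go left; koi > jay → go right. Place as right child of jay.
Insert hen: hen > fox → go right; hen < owl → go left; hen < jay → go left. Place as left child of jay.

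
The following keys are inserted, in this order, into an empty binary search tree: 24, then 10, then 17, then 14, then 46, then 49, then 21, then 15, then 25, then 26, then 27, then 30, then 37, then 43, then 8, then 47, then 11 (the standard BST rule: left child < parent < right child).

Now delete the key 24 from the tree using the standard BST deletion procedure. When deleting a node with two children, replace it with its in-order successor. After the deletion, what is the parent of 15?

24: root
10: left child of 24 (depth 1)
17: right child of 10 (depth 2)
14: left child of 17 (depth 3)
46: right child of 24 (depth 1)
49: right child of 46 (depth 2)
21: right child of 17 (depth 3)
15: right child of 14 (depth 4)
25: left child of 46 (depth 2)
26: right child of 25 (depth 3)
27: right child of 26 (depth 4)
30: right child of 27 (depth 5)
37: right child of 30 (depth 6)
43: right child of 37 (depth 7)
8: left child of 10 (depth 2)
47: left child of 49 (depth 3)
11: left child of 14 (depth 4)

Delete 24 (two children — replace with in-order successor).
After deletion, 15's parent is 14.

14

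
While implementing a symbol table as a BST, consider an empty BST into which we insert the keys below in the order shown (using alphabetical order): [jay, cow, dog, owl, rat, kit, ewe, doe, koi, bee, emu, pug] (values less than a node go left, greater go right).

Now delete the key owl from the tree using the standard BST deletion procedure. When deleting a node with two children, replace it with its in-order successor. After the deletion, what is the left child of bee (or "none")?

none

Insert jay: tree is empty, so jay becomes the root.
Insert cow: cow < jay → go left. Place as left child of jay.
Insert dog: dog < jay → go left; dog > cow → go right. Place as right child of cow.
Insert owl: owl > jay → go right. Place as right child of jay.
Insert rat: rat > jay → go right; rat > owl → go right. Place as right child of owl.
Insert kit: kit > jay → go right; kit < owl → go left. Place as left child of owl.
Insert ewe: ewe < jay → go left; ewe > cow → go right; ewe > dog → go right. Place as right child of dog.
Insert doe: doe < jay → go left; doe > cow → go right; doe < dog → go left. Place as left child of dog.
Insert koi: koi > jay → go right; koi < owl → go left; koi > kit → go right. Place as right child of kit.
Insert bee: bee < jay → go left; bee < cow → go left. Place as left child of cow.
Insert emu: emu < jay → go left; emu > cow → go right; emu > dog → go right; emu < ewe → go left. Place as left child of ewe.
Insert pug: pug > jay → go right; pug > owl → go right; pug < rat → go left. Place as left child of rat.

Delete owl (two children — replace with in-order successor).
After deletion, bee's left child: none.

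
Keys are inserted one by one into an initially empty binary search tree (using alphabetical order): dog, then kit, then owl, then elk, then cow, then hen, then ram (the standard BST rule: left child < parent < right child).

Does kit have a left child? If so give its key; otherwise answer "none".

elk

dog: root
kit: right child of dog (depth 1)
owl: right child of kit (depth 2)
elk: left child of kit (depth 2)
cow: left child of dog (depth 1)
hen: right child of elk (depth 3)
ram: right child of owl (depth 3)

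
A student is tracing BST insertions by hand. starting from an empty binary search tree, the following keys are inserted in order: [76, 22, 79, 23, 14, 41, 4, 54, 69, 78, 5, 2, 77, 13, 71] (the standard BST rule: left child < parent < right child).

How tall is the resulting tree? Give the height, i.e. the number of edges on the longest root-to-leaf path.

6

76: root
22: left child of 76 (depth 1)
79: right child of 76 (depth 1)
23: right child of 22 (depth 2)
14: left child of 22 (depth 2)
41: right child of 23 (depth 3)
4: left child of 14 (depth 3)
54: right child of 41 (depth 4)
69: right child of 54 (depth 5)
78: left child of 79 (depth 2)
5: right child of 4 (depth 4)
2: left child of 4 (depth 4)
77: left child of 78 (depth 3)
13: right child of 5 (depth 5)
71: right child of 69 (depth 6)

The deepest node is 71 at depth 6.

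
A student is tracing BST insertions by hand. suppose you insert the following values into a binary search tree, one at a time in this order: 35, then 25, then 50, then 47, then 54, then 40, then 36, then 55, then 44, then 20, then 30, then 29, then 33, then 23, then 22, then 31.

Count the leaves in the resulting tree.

Insert 35: tree is empty, so 35 becomes the root.
Insert 25: 25 < 35 → go left. Place as left child of 35.
Insert 50: 50 > 35 → go right. Place as right child of 35.
Insert 47: 47 > 35 → go right; 47 < 50 → go left. Place as left child of 50.
Insert 54: 54 > 35 → go right; 54 > 50 → go right. Place as right child of 50.
Insert 40: 40 > 35 → go right; 40 < 50 → go left; 40 < 47 → go left. Place as left child of 47.
Insert 36: 36 > 35 → go right; 36 < 50 → go left; 36 < 47 → go left; 36 < 40 → go left. Place as left child of 40.
Insert 55: 55 > 35 → go right; 55 > 50 → go right; 55 > 54 → go right. Place as right child of 54.
Insert 44: 44 > 35 → go right; 44 < 50 → go left; 44 < 47 → go left; 44 > 40 → go right. Place as right child of 40.
Insert 20: 20 < 35 → go left; 20 < 25 → go left. Place as left child of 25.
Insert 30: 30 < 35 → go left; 30 > 25 → go right. Place as right child of 25.
Insert 29: 29 < 35 → go left; 29 > 25 → go right; 29 < 30 → go left. Place as left child of 30.
Insert 33: 33 < 35 → go left; 33 > 25 → go right; 33 > 30 → go right. Place as right child of 30.
Insert 23: 23 < 35 → go left; 23 < 25 → go left; 23 > 20 → go right. Place as right child of 20.
Insert 22: 22 < 35 → go left; 22 < 25 → go left; 22 > 20 → go right; 22 < 23 → go left. Place as left child of 23.
Insert 31: 31 < 35 → go left; 31 > 25 → go right; 31 > 30 → go right; 31 < 33 → go left. Place as left child of 33.

Leaves: 22, 29, 31, 36, 44, 55 — 6 in total.

6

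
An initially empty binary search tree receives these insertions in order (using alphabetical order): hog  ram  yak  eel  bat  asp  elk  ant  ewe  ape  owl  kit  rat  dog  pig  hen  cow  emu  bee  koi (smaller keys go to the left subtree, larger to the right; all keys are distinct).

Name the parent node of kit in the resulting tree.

owl

Insert hog: tree is empty, so hog becomes the root.
Insert ram: ram > hog → go right. Place as right child of hog.
Insert yak: yak > hog → go right; yak > ram → go right. Place as right child of ram.
Insert eel: eel < hog → go left. Place as left child of hog.
Insert bat: bat < hog → go left; bat < eel → go left. Place as left child of eel.
Insert asp: asp < hog → go left; asp < eel → go left; asp < bat → go left. Place as left child of bat.
Insert elk: elk < hog → go left; elk > eel → go right. Place as right child of eel.
Insert ant: ant < hog → go left; ant < eel → go left; ant < bat → go left; ant < asp → go left. Place as left child of asp.
Insert ewe: ewe < hog → go left; ewe > eel → go right; ewe > elk → go right. Place as right child of elk.
Insert ape: ape < hog → go left; ape < eel → go left; ape < bat → go left; ape < asp → go left; ape > ant → go right. Place as right child of ant.
Insert owl: owl > hog → go right; owl < ram → go left. Place as left child of ram.
Insert kit: kit > hog → go right; kit < ram → go left; kit < owl → go left. Place as left child of owl.
Insert rat: rat > hog → go right; rat > ram → go right; rat < yak → go left. Place as left child of yak.
Insert dog: dog < hog → go left; dog < eel → go left; dog > bat → go right. Place as right child of bat.
Insert pig: pig > hog → go right; pig < ram → go left; pig > owl → go right. Place as right child of owl.
Insert hen: hen < hog → go left; hen > eel → go right; hen > elk → go right; hen > ewe → go right. Place as right child of ewe.
Insert cow: cow < hog → go left; cow < eel → go left; cow > bat → go right; cow < dog → go left. Place as left child of dog.
Insert emu: emu < hog → go left; emu > eel → go right; emu > elk → go right; emu < ewe → go left. Place as left child of ewe.
Insert bee: bee < hog → go left; bee < eel → go left; bee > bat → go right; bee < dog → go left; bee < cow → go left. Place as left child of cow.
Insert koi: koi > hog → go right; koi < ram → go left; koi < owl → go left; koi > kit → go right. Place as right child of kit.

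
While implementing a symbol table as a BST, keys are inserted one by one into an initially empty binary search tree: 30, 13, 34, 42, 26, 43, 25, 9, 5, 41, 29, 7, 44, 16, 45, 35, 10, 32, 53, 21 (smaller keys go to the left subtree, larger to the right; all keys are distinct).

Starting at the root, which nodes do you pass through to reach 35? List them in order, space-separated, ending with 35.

30 34 42 41 35

Resulting structure (node: left, right):
  30: L=13, R=34
  13: L=9, R=26
  34: L=32, R=42
  42: L=41, R=43
  26: L=25, R=29
  43: L=–, R=44
  25: L=16, R=–
  9: L=5, R=10
  5: L=–, R=7
  41: L=35, R=–
  29: L=–, R=–
  7: L=–, R=–
  44: L=–, R=45
  16: L=–, R=21
  45: L=–, R=53
  35: L=–, R=–
  10: L=–, R=–
  32: L=–, R=–
  53: L=–, R=–
  21: L=–, R=–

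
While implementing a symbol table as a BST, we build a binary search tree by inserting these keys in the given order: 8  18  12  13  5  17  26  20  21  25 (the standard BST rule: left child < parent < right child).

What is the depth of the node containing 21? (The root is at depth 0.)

Resulting structure (node: left, right):
  8: L=5, R=18
  18: L=12, R=26
  12: L=–, R=13
  13: L=–, R=17
  5: L=–, R=–
  17: L=–, R=–
  26: L=20, R=–
  20: L=–, R=21
  21: L=–, R=25
  25: L=–, R=–

Path to 21: 8 → 18 → 26 → 20 → 21, which is 4 edges.

4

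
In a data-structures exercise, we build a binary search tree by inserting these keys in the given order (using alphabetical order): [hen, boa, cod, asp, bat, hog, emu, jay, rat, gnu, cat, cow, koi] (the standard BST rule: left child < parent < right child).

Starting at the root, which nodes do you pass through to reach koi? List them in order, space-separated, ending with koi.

hen hog jay rat koi

Insert hen: tree is empty, so hen becomes the root.
Insert boa: boa < hen → go left. Place as left child of hen.
Insert cod: cod < hen → go left; cod > boa → go right. Place as right child of boa.
Insert asp: asp < hen → go left; asp < boa → go left. Place as left child of boa.
Insert bat: bat < hen → go left; bat < boa → go left; bat > asp → go right. Place as right child of asp.
Insert hog: hog > hen → go right. Place as right child of hen.
Insert emu: emu < hen → go left; emu > boa → go right; emu > cod → go right. Place as right child of cod.
Insert jay: jay > hen → go right; jay > hog → go right. Place as right child of hog.
Insert rat: rat > hen → go right; rat > hog → go right; rat > jay → go right. Place as right child of jay.
Insert gnu: gnu < hen → go left; gnu > boa → go right; gnu > cod → go right; gnu > emu → go right. Place as right child of emu.
Insert cat: cat < hen → go left; cat > boa → go right; cat < cod → go left. Place as left child of cod.
Insert cow: cow < hen → go left; cow > boa → go right; cow > cod → go right; cow < emu → go left. Place as left child of emu.
Insert koi: koi > hen → go right; koi > hog → go right; koi > jay → go right; koi < rat → go left. Place as left child of rat.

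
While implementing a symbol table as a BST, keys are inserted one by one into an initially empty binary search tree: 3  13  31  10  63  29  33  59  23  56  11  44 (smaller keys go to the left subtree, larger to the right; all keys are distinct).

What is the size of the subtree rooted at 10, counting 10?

2

3: root
13: right child of 3 (depth 1)
31: right child of 13 (depth 2)
10: left child of 13 (depth 2)
63: right child of 31 (depth 3)
29: left child of 31 (depth 3)
33: left child of 63 (depth 4)
59: right child of 33 (depth 5)
23: left child of 29 (depth 4)
56: left child of 59 (depth 6)
11: right child of 10 (depth 3)
44: left child of 56 (depth 7)

Subtree rooted at 10 contains: 10, 11 — 2 nodes.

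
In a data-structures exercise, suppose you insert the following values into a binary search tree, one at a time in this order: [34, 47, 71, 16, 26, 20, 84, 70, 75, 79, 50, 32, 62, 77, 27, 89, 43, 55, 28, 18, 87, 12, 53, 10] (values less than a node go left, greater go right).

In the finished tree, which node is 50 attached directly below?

34: root
47: right child of 34 (depth 1)
71: right child of 47 (depth 2)
16: left child of 34 (depth 1)
26: right child of 16 (depth 2)
20: left child of 26 (depth 3)
84: right child of 71 (depth 3)
70: left child of 71 (depth 3)
75: left child of 84 (depth 4)
79: right child of 75 (depth 5)
50: left child of 70 (depth 4)
32: right child of 26 (depth 3)
62: right child of 50 (depth 5)
77: left child of 79 (depth 6)
27: left child of 32 (depth 4)
89: right child of 84 (depth 4)
43: left child of 47 (depth 2)
55: left child of 62 (depth 6)
28: right child of 27 (depth 5)
18: left child of 20 (depth 4)
87: left child of 89 (depth 5)
12: left child of 16 (depth 2)
53: left child of 55 (depth 7)
10: left child of 12 (depth 3)

70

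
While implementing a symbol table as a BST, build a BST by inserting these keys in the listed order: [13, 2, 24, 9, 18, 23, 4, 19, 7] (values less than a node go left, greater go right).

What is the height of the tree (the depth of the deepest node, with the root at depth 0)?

4

Insert 13: tree is empty, so 13 becomes the root.
Insert 2: 2 < 13 → go left. Place as left child of 13.
Insert 24: 24 > 13 → go right. Place as right child of 13.
Insert 9: 9 < 13 → go left; 9 > 2 → go right. Place as right child of 2.
Insert 18: 18 > 13 → go right; 18 < 24 → go left. Place as left child of 24.
Insert 23: 23 > 13 → go right; 23 < 24 → go left; 23 > 18 → go right. Place as right child of 18.
Insert 4: 4 < 13 → go left; 4 > 2 → go right; 4 < 9 → go left. Place as left child of 9.
Insert 19: 19 > 13 → go right; 19 < 24 → go left; 19 > 18 → go right; 19 < 23 → go left. Place as left child of 23.
Insert 7: 7 < 13 → go left; 7 > 2 → go right; 7 < 9 → go left; 7 > 4 → go right. Place as right child of 4.

The deepest node is 19 at depth 4.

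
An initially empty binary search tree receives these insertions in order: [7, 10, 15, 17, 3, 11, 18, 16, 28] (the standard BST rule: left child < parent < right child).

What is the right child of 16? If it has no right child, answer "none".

none

Insert 7: tree is empty, so 7 becomes the root.
Insert 10: 10 > 7 → go right. Place as right child of 7.
Insert 15: 15 > 7 → go right; 15 > 10 → go right. Place as right child of 10.
Insert 17: 17 > 7 → go right; 17 > 10 → go right; 17 > 15 → go right. Place as right child of 15.
Insert 3: 3 < 7 → go left. Place as left child of 7.
Insert 11: 11 > 7 → go right; 11 > 10 → go right; 11 < 15 → go left. Place as left child of 15.
Insert 18: 18 > 7 → go right; 18 > 10 → go right; 18 > 15 → go right; 18 > 17 → go right. Place as right child of 17.
Insert 16: 16 > 7 → go right; 16 > 10 → go right; 16 > 15 → go right; 16 < 17 → go left. Place as left child of 17.
Insert 28: 28 > 7 → go right; 28 > 10 → go right; 28 > 15 → go right; 28 > 17 → go right; 28 > 18 → go right. Place as right child of 18.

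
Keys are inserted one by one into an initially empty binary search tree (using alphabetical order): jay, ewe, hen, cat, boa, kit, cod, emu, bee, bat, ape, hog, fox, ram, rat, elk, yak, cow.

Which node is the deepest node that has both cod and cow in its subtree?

cod

jay: root
ewe: left child of jay (depth 1)
hen: right child of ewe (depth 2)
cat: left child of ewe (depth 2)
boa: left child of cat (depth 3)
kit: right child of jay (depth 1)
cod: right child of cat (depth 3)
emu: right child of cod (depth 4)
bee: left child of boa (depth 4)
bat: left child of bee (depth 5)
ape: left child of bat (depth 6)
hog: right child of hen (depth 3)
fox: left child of hen (depth 3)
ram: right child of kit (depth 2)
rat: right child of ram (depth 3)
elk: left child of emu (depth 5)
yak: right child of rat (depth 4)
cow: left child of elk (depth 6)

Path to cod: jay → ewe → cat → cod
Path to cow: jay → ewe → cat → cod → emu → elk → cow
cod lies on both paths and is an ancestor of the other node.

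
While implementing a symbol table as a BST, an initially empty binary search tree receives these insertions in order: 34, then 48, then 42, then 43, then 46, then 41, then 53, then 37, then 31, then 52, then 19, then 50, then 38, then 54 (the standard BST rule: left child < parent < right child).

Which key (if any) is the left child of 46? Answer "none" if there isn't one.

none

Insert 34: tree is empty, so 34 becomes the root.
Insert 48: 48 > 34 → go right. Place as right child of 34.
Insert 42: 42 > 34 → go right; 42 < 48 → go left. Place as left child of 48.
Insert 43: 43 > 34 → go right; 43 < 48 → go left; 43 > 42 → go right. Place as right child of 42.
Insert 46: 46 > 34 → go right; 46 < 48 → go left; 46 > 42 → go right; 46 > 43 → go right. Place as right child of 43.
Insert 41: 41 > 34 → go right; 41 < 48 → go left; 41 < 42 → go left. Place as left child of 42.
Insert 53: 53 > 34 → go right; 53 > 48 → go right. Place as right child of 48.
Insert 37: 37 > 34 → go right; 37 < 48 → go left; 37 < 42 → go left; 37 < 41 → go left. Place as left child of 41.
Insert 31: 31 < 34 → go left. Place as left child of 34.
Insert 52: 52 > 34 → go right; 52 > 48 → go right; 52 < 53 → go left. Place as left child of 53.
Insert 19: 19 < 34 → go left; 19 < 31 → go left. Place as left child of 31.
Insert 50: 50 > 34 → go right; 50 > 48 → go right; 50 < 53 → go left; 50 < 52 → go left. Place as left child of 52.
Insert 38: 38 > 34 → go right; 38 < 48 → go left; 38 < 42 → go left; 38 < 41 → go left; 38 > 37 → go right. Place as right child of 37.
Insert 54: 54 > 34 → go right; 54 > 48 → go right; 54 > 53 → go right. Place as right child of 53.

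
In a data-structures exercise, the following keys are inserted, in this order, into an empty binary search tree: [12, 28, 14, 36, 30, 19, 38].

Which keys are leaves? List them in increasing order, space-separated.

19 30 38

Resulting structure (node: left, right):
  12: L=–, R=28
  28: L=14, R=36
  14: L=–, R=19
  36: L=30, R=38
  30: L=–, R=–
  19: L=–, R=–
  38: L=–, R=–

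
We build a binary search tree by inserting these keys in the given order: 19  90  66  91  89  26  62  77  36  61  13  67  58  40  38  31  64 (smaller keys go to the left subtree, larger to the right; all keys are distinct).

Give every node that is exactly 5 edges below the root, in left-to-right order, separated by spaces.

36 64 67

Insert 19: tree is empty, so 19 becomes the root.
Insert 90: 90 > 19 → go right. Place as right child of 19.
Insert 66: 66 > 19 → go right; 66 < 90 → go left. Place as left child of 90.
Insert 91: 91 > 19 → go right; 91 > 90 → go right. Place as right child of 90.
Insert 89: 89 > 19 → go right; 89 < 90 → go left; 89 > 66 → go right. Place as right child of 66.
Insert 26: 26 > 19 → go right; 26 < 90 → go left; 26 < 66 → go left. Place as left child of 66.
Insert 62: 62 > 19 → go right; 62 < 90 → go left; 62 < 66 → go left; 62 > 26 → go right. Place as right child of 26.
Insert 77: 77 > 19 → go right; 77 < 90 → go left; 77 > 66 → go right; 77 < 89 → go left. Place as left child of 89.
Insert 36: 36 > 19 → go right; 36 < 90 → go left; 36 < 66 → go left; 36 > 26 → go right; 36 < 62 → go left. Place as left child of 62.
Insert 61: 61 > 19 → go right; 61 < 90 → go left; 61 < 66 → go left; 61 > 26 → go right; 61 < 62 → go left; 61 > 36 → go right. Place as right child of 36.
Insert 13: 13 < 19 → go left. Place as left child of 19.
Insert 67: 67 > 19 → go right; 67 < 90 → go left; 67 > 66 → go right; 67 < 89 → go left; 67 < 77 → go left. Place as left child of 77.
Insert 58: 58 > 19 → go right; 58 < 90 → go left; 58 < 66 → go left; 58 > 26 → go right; 58 < 62 → go left; 58 > 36 → go right; 58 < 61 → go left. Place as left child of 61.
Insert 40: 40 > 19 → go right; 40 < 90 → go left; 40 < 66 → go left; 40 > 26 → go right; 40 < 62 → go left; 40 > 36 → go right; 40 < 61 → go left; 40 < 58 → go left. Place as left child of 58.
Insert 38: 38 > 19 → go right; 38 < 90 → go left; 38 < 66 → go left; 38 > 26 → go right; 38 < 62 → go left; 38 > 36 → go right; 38 < 61 → go left; 38 < 58 → go left; 38 < 40 → go left. Place as left child of 40.
Insert 31: 31 > 19 → go right; 31 < 90 → go left; 31 < 66 → go left; 31 > 26 → go right; 31 < 62 → go left; 31 < 36 → go left. Place as left child of 36.
Insert 64: 64 > 19 → go right; 64 < 90 → go left; 64 < 66 → go left; 64 > 26 → go right; 64 > 62 → go right. Place as right child of 62.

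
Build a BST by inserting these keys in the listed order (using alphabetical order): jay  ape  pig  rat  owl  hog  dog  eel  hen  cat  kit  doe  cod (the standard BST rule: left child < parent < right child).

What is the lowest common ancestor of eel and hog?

hog

Resulting structure (node: left, right):
  jay: L=ape, R=pig
  ape: L=–, R=hog
  pig: L=owl, R=rat
  rat: L=–, R=–
  owl: L=kit, R=–
  hog: L=dog, R=–
  dog: L=cat, R=eel
  eel: L=–, R=hen
  hen: L=–, R=–
  cat: L=–, R=doe
  kit: L=–, R=–
  doe: L=cod, R=–
  cod: L=–, R=–

Path to eel: jay → ape → hog → dog → eel
Path to hog: jay → ape → hog
hog lies on both paths and is an ancestor of the other node.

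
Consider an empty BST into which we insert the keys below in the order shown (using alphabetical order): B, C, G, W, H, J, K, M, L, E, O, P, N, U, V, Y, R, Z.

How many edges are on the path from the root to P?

B: root
C: right child of B (depth 1)
G: right child of C (depth 2)
W: right child of G (depth 3)
H: left child of W (depth 4)
J: right child of H (depth 5)
K: right child of J (depth 6)
M: right child of K (depth 7)
L: left child of M (depth 8)
E: left child of G (depth 3)
O: right child of M (depth 8)
P: right child of O (depth 9)
N: left child of O (depth 9)
U: right child of P (depth 10)
V: right child of U (depth 11)
Y: right child of W (depth 4)
R: left child of U (depth 11)
Z: right child of Y (depth 5)

Path to P: B → C → G → W → H → J → K → M → O → P, which is 9 edges.

9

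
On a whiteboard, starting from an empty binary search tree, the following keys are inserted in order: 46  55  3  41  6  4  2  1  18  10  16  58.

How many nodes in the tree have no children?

4

Insert 46: tree is empty, so 46 becomes the root.
Insert 55: 55 > 46 → go right. Place as right child of 46.
Insert 3: 3 < 46 → go left. Place as left child of 46.
Insert 41: 41 < 46 → go left; 41 > 3 → go right. Place as right child of 3.
Insert 6: 6 < 46 → go left; 6 > 3 → go right; 6 < 41 → go left. Place as left child of 41.
Insert 4: 4 < 46 → go left; 4 > 3 → go right; 4 < 41 → go left; 4 < 6 → go left. Place as left child of 6.
Insert 2: 2 < 46 → go left; 2 < 3 → go left. Place as left child of 3.
Insert 1: 1 < 46 → go left; 1 < 3 → go left; 1 < 2 → go left. Place as left child of 2.
Insert 18: 18 < 46 → go left; 18 > 3 → go right; 18 < 41 → go left; 18 > 6 → go right. Place as right child of 6.
Insert 10: 10 < 46 → go left; 10 > 3 → go right; 10 < 41 → go left; 10 > 6 → go right; 10 < 18 → go left. Place as left child of 18.
Insert 16: 16 < 46 → go left; 16 > 3 → go right; 16 < 41 → go left; 16 > 6 → go right; 16 < 18 → go left; 16 > 10 → go right. Place as right child of 10.
Insert 58: 58 > 46 → go right; 58 > 55 → go right. Place as right child of 55.

Leaves: 1, 4, 16, 58 — 4 in total.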